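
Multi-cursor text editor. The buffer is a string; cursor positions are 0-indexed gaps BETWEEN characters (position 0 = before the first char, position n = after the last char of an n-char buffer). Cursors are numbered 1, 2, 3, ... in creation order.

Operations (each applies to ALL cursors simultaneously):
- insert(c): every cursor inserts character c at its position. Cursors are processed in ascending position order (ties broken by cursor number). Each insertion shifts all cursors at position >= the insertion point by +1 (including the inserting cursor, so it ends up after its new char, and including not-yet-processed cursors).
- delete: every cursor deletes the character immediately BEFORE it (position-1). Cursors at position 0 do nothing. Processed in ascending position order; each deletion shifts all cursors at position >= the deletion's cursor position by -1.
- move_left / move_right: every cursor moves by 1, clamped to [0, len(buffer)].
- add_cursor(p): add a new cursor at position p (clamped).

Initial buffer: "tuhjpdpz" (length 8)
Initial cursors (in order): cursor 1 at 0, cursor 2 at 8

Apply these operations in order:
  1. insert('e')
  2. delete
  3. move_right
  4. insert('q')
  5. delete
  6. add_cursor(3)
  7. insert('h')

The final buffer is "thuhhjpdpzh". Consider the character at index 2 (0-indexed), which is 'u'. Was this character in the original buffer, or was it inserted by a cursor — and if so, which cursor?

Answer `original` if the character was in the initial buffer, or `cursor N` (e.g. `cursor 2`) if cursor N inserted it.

After op 1 (insert('e')): buffer="etuhjpdpze" (len 10), cursors c1@1 c2@10, authorship 1........2
After op 2 (delete): buffer="tuhjpdpz" (len 8), cursors c1@0 c2@8, authorship ........
After op 3 (move_right): buffer="tuhjpdpz" (len 8), cursors c1@1 c2@8, authorship ........
After op 4 (insert('q')): buffer="tquhjpdpzq" (len 10), cursors c1@2 c2@10, authorship .1.......2
After op 5 (delete): buffer="tuhjpdpz" (len 8), cursors c1@1 c2@8, authorship ........
After op 6 (add_cursor(3)): buffer="tuhjpdpz" (len 8), cursors c1@1 c3@3 c2@8, authorship ........
After op 7 (insert('h')): buffer="thuhhjpdpzh" (len 11), cursors c1@2 c3@5 c2@11, authorship .1..3.....2
Authorship (.=original, N=cursor N): . 1 . . 3 . . . . . 2
Index 2: author = original

Answer: original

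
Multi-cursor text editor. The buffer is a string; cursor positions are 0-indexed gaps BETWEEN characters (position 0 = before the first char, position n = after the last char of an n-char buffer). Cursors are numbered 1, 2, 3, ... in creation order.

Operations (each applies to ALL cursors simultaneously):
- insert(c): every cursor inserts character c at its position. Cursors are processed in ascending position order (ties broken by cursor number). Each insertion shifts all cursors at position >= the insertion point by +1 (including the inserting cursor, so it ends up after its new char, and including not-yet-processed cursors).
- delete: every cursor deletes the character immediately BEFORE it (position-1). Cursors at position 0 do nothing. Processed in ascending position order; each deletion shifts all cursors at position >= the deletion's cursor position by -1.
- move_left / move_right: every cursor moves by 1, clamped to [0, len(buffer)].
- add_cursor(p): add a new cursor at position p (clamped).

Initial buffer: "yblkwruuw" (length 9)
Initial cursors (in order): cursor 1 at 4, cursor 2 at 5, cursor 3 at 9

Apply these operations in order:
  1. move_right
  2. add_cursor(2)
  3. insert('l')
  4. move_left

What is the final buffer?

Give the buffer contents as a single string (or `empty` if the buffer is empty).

Answer: ybllkwlrluuwl

Derivation:
After op 1 (move_right): buffer="yblkwruuw" (len 9), cursors c1@5 c2@6 c3@9, authorship .........
After op 2 (add_cursor(2)): buffer="yblkwruuw" (len 9), cursors c4@2 c1@5 c2@6 c3@9, authorship .........
After op 3 (insert('l')): buffer="ybllkwlrluuwl" (len 13), cursors c4@3 c1@7 c2@9 c3@13, authorship ..4...1.2...3
After op 4 (move_left): buffer="ybllkwlrluuwl" (len 13), cursors c4@2 c1@6 c2@8 c3@12, authorship ..4...1.2...3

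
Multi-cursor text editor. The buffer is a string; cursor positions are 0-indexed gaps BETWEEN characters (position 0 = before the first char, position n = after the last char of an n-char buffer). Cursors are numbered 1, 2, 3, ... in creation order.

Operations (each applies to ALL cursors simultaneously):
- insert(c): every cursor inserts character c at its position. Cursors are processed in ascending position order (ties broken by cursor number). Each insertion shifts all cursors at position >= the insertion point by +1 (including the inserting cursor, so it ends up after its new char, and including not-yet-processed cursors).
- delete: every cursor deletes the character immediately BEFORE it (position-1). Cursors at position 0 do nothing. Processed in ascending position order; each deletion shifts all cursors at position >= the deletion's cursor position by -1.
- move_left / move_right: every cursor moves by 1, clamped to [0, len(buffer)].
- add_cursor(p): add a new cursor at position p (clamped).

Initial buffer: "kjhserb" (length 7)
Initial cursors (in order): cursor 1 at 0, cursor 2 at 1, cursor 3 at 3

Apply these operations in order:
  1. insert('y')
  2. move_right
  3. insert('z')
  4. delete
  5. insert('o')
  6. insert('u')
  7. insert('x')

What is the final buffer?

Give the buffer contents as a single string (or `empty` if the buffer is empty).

Answer: ykouxyjouxhysouxerb

Derivation:
After op 1 (insert('y')): buffer="ykyjhyserb" (len 10), cursors c1@1 c2@3 c3@6, authorship 1.2..3....
After op 2 (move_right): buffer="ykyjhyserb" (len 10), cursors c1@2 c2@4 c3@7, authorship 1.2..3....
After op 3 (insert('z')): buffer="ykzyjzhyszerb" (len 13), cursors c1@3 c2@6 c3@10, authorship 1.12.2.3.3...
After op 4 (delete): buffer="ykyjhyserb" (len 10), cursors c1@2 c2@4 c3@7, authorship 1.2..3....
After op 5 (insert('o')): buffer="ykoyjohysoerb" (len 13), cursors c1@3 c2@6 c3@10, authorship 1.12.2.3.3...
After op 6 (insert('u')): buffer="ykouyjouhysouerb" (len 16), cursors c1@4 c2@8 c3@13, authorship 1.112.22.3.33...
After op 7 (insert('x')): buffer="ykouxyjouxhysouxerb" (len 19), cursors c1@5 c2@10 c3@16, authorship 1.1112.222.3.333...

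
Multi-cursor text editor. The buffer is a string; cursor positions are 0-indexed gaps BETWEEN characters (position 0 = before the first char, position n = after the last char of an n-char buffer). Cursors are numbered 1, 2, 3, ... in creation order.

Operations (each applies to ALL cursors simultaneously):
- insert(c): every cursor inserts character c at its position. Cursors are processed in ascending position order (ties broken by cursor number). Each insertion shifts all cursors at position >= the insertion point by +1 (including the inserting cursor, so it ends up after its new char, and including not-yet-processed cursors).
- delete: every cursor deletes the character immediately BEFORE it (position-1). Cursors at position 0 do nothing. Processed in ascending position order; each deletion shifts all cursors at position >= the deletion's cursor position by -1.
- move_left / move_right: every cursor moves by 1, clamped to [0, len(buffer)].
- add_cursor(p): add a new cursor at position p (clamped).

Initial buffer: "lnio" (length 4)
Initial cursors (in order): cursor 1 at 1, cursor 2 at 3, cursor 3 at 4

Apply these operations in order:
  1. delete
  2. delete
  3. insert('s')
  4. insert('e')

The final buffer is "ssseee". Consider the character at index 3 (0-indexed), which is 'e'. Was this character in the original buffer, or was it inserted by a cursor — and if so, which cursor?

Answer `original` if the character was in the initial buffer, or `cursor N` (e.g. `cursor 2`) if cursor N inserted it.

Answer: cursor 1

Derivation:
After op 1 (delete): buffer="n" (len 1), cursors c1@0 c2@1 c3@1, authorship .
After op 2 (delete): buffer="" (len 0), cursors c1@0 c2@0 c3@0, authorship 
After op 3 (insert('s')): buffer="sss" (len 3), cursors c1@3 c2@3 c3@3, authorship 123
After op 4 (insert('e')): buffer="ssseee" (len 6), cursors c1@6 c2@6 c3@6, authorship 123123
Authorship (.=original, N=cursor N): 1 2 3 1 2 3
Index 3: author = 1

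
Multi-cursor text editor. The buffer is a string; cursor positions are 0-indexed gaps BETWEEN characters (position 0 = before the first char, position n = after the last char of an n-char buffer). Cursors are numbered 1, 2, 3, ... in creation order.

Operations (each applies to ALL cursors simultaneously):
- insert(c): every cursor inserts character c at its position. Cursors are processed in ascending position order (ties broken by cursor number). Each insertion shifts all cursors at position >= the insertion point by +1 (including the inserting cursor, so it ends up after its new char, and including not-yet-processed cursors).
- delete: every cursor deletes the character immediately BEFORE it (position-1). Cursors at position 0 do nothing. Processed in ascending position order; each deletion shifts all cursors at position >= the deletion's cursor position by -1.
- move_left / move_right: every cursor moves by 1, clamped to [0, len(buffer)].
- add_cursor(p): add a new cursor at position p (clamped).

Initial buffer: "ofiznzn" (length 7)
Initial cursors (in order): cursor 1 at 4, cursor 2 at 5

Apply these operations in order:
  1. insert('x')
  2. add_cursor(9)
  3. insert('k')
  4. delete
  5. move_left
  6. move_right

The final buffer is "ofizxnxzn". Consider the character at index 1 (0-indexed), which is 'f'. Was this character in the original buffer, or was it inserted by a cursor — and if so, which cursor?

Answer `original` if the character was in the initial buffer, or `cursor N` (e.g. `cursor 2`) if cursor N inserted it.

Answer: original

Derivation:
After op 1 (insert('x')): buffer="ofizxnxzn" (len 9), cursors c1@5 c2@7, authorship ....1.2..
After op 2 (add_cursor(9)): buffer="ofizxnxzn" (len 9), cursors c1@5 c2@7 c3@9, authorship ....1.2..
After op 3 (insert('k')): buffer="ofizxknxkznk" (len 12), cursors c1@6 c2@9 c3@12, authorship ....11.22..3
After op 4 (delete): buffer="ofizxnxzn" (len 9), cursors c1@5 c2@7 c3@9, authorship ....1.2..
After op 5 (move_left): buffer="ofizxnxzn" (len 9), cursors c1@4 c2@6 c3@8, authorship ....1.2..
After op 6 (move_right): buffer="ofizxnxzn" (len 9), cursors c1@5 c2@7 c3@9, authorship ....1.2..
Authorship (.=original, N=cursor N): . . . . 1 . 2 . .
Index 1: author = original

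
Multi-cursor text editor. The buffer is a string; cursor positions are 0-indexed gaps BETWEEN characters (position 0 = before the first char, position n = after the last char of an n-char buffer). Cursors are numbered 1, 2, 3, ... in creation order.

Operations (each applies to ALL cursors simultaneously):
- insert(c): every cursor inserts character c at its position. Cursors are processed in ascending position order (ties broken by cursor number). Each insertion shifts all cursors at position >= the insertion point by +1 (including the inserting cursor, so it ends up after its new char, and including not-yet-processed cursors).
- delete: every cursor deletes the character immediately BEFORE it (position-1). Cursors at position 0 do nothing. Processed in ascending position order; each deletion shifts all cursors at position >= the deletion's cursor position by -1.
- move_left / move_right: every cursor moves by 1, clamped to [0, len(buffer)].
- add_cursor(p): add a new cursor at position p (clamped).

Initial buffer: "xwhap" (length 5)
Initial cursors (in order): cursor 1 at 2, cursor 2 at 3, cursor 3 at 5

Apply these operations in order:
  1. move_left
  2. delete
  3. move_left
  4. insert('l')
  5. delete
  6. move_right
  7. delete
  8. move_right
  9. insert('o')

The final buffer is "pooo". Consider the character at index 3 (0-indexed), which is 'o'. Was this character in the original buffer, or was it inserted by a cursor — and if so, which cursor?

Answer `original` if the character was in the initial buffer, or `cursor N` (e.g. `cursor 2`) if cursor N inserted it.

Answer: cursor 3

Derivation:
After op 1 (move_left): buffer="xwhap" (len 5), cursors c1@1 c2@2 c3@4, authorship .....
After op 2 (delete): buffer="hp" (len 2), cursors c1@0 c2@0 c3@1, authorship ..
After op 3 (move_left): buffer="hp" (len 2), cursors c1@0 c2@0 c3@0, authorship ..
After op 4 (insert('l')): buffer="lllhp" (len 5), cursors c1@3 c2@3 c3@3, authorship 123..
After op 5 (delete): buffer="hp" (len 2), cursors c1@0 c2@0 c3@0, authorship ..
After op 6 (move_right): buffer="hp" (len 2), cursors c1@1 c2@1 c3@1, authorship ..
After op 7 (delete): buffer="p" (len 1), cursors c1@0 c2@0 c3@0, authorship .
After op 8 (move_right): buffer="p" (len 1), cursors c1@1 c2@1 c3@1, authorship .
After op 9 (insert('o')): buffer="pooo" (len 4), cursors c1@4 c2@4 c3@4, authorship .123
Authorship (.=original, N=cursor N): . 1 2 3
Index 3: author = 3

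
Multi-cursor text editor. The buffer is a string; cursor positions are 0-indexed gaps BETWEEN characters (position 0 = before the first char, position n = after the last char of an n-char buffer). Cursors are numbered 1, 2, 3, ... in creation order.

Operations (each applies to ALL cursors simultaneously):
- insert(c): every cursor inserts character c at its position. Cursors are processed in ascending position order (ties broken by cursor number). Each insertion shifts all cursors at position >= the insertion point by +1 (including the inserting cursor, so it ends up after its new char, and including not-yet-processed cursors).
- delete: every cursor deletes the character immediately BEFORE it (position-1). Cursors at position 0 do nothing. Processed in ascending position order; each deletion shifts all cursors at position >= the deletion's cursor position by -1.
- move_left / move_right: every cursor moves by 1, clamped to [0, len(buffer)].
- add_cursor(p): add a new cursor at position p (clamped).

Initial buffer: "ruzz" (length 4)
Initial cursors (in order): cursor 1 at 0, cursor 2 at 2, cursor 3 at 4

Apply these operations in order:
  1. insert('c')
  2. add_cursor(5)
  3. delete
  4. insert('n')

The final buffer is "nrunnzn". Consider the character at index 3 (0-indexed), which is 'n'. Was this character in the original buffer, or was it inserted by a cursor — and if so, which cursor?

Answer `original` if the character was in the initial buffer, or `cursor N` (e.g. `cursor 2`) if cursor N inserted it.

After op 1 (insert('c')): buffer="cruczzc" (len 7), cursors c1@1 c2@4 c3@7, authorship 1..2..3
After op 2 (add_cursor(5)): buffer="cruczzc" (len 7), cursors c1@1 c2@4 c4@5 c3@7, authorship 1..2..3
After op 3 (delete): buffer="ruz" (len 3), cursors c1@0 c2@2 c4@2 c3@3, authorship ...
After op 4 (insert('n')): buffer="nrunnzn" (len 7), cursors c1@1 c2@5 c4@5 c3@7, authorship 1..24.3
Authorship (.=original, N=cursor N): 1 . . 2 4 . 3
Index 3: author = 2

Answer: cursor 2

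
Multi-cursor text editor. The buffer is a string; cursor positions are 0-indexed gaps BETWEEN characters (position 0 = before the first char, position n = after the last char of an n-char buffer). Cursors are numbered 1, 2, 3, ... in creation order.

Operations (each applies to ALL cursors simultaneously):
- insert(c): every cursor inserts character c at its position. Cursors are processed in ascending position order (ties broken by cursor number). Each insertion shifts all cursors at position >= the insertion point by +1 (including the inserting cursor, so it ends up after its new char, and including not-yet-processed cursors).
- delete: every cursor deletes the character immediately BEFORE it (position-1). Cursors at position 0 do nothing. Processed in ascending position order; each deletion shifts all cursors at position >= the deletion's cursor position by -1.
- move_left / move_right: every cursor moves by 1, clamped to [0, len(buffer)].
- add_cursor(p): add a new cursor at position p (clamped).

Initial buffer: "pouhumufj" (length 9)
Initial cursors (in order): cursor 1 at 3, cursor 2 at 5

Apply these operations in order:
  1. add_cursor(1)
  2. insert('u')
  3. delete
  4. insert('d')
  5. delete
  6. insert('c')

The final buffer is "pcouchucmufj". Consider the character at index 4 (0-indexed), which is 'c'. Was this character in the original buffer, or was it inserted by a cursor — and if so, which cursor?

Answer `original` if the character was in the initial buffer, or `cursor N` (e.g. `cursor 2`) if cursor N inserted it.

After op 1 (add_cursor(1)): buffer="pouhumufj" (len 9), cursors c3@1 c1@3 c2@5, authorship .........
After op 2 (insert('u')): buffer="puouuhuumufj" (len 12), cursors c3@2 c1@5 c2@8, authorship .3..1..2....
After op 3 (delete): buffer="pouhumufj" (len 9), cursors c3@1 c1@3 c2@5, authorship .........
After op 4 (insert('d')): buffer="pdoudhudmufj" (len 12), cursors c3@2 c1@5 c2@8, authorship .3..1..2....
After op 5 (delete): buffer="pouhumufj" (len 9), cursors c3@1 c1@3 c2@5, authorship .........
After op 6 (insert('c')): buffer="pcouchucmufj" (len 12), cursors c3@2 c1@5 c2@8, authorship .3..1..2....
Authorship (.=original, N=cursor N): . 3 . . 1 . . 2 . . . .
Index 4: author = 1

Answer: cursor 1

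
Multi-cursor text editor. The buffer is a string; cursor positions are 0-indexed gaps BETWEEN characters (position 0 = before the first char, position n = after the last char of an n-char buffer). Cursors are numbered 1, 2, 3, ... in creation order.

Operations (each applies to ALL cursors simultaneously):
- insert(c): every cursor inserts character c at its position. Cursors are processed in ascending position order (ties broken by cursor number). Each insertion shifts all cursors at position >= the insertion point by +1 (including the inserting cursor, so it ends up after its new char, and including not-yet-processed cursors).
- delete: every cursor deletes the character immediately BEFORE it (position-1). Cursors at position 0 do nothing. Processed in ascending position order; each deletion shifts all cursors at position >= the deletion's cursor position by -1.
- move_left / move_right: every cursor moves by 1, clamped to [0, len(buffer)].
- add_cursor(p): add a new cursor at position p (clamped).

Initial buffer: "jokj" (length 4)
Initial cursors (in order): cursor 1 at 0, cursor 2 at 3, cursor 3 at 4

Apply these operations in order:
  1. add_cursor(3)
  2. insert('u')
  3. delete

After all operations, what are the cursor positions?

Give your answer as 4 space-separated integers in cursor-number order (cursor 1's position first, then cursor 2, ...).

After op 1 (add_cursor(3)): buffer="jokj" (len 4), cursors c1@0 c2@3 c4@3 c3@4, authorship ....
After op 2 (insert('u')): buffer="ujokuuju" (len 8), cursors c1@1 c2@6 c4@6 c3@8, authorship 1...24.3
After op 3 (delete): buffer="jokj" (len 4), cursors c1@0 c2@3 c4@3 c3@4, authorship ....

Answer: 0 3 4 3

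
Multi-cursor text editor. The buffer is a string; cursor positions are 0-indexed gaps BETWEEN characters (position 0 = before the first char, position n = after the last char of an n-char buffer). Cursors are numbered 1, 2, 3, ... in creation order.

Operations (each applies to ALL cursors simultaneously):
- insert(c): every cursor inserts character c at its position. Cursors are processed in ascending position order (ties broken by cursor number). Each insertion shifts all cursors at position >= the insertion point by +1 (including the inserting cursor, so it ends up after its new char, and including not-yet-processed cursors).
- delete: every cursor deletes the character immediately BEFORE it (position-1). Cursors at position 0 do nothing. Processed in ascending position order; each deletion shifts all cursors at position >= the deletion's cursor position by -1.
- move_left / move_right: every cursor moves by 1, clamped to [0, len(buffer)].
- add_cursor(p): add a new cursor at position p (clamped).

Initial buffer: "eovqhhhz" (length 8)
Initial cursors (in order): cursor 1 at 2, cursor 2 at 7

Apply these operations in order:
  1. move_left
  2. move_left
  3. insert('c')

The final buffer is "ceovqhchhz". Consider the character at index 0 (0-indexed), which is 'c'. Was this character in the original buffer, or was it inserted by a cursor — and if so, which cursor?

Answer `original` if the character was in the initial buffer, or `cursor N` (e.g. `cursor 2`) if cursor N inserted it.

Answer: cursor 1

Derivation:
After op 1 (move_left): buffer="eovqhhhz" (len 8), cursors c1@1 c2@6, authorship ........
After op 2 (move_left): buffer="eovqhhhz" (len 8), cursors c1@0 c2@5, authorship ........
After op 3 (insert('c')): buffer="ceovqhchhz" (len 10), cursors c1@1 c2@7, authorship 1.....2...
Authorship (.=original, N=cursor N): 1 . . . . . 2 . . .
Index 0: author = 1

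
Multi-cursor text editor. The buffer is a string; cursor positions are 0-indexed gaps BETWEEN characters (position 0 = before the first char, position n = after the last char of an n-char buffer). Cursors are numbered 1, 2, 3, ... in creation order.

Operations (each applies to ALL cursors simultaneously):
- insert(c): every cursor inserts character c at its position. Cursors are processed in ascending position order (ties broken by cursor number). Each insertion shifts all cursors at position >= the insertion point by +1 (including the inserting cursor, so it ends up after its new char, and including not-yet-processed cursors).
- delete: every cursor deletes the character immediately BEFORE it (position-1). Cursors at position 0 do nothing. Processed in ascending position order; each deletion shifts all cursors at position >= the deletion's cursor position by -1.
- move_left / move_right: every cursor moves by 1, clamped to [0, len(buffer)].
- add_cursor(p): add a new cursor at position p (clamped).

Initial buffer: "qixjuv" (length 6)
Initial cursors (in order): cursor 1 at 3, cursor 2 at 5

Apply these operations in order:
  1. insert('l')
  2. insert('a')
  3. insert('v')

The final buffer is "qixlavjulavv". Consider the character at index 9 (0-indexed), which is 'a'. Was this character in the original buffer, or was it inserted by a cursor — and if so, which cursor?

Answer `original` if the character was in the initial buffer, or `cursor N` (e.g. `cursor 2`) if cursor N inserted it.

Answer: cursor 2

Derivation:
After op 1 (insert('l')): buffer="qixljulv" (len 8), cursors c1@4 c2@7, authorship ...1..2.
After op 2 (insert('a')): buffer="qixlajulav" (len 10), cursors c1@5 c2@9, authorship ...11..22.
After op 3 (insert('v')): buffer="qixlavjulavv" (len 12), cursors c1@6 c2@11, authorship ...111..222.
Authorship (.=original, N=cursor N): . . . 1 1 1 . . 2 2 2 .
Index 9: author = 2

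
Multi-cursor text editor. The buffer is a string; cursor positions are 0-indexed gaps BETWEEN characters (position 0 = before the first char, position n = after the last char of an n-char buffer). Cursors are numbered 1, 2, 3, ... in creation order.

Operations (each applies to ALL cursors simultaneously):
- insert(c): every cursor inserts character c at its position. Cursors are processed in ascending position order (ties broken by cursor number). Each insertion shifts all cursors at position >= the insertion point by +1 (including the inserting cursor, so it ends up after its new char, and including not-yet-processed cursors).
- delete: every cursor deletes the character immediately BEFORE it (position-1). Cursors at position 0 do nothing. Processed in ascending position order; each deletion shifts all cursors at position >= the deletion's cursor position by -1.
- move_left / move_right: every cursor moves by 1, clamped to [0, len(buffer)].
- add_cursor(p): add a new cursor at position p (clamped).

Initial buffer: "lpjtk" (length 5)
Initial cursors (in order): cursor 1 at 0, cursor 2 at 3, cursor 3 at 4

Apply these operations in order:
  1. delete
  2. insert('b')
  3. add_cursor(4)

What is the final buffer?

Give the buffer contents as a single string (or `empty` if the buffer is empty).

After op 1 (delete): buffer="lpk" (len 3), cursors c1@0 c2@2 c3@2, authorship ...
After op 2 (insert('b')): buffer="blpbbk" (len 6), cursors c1@1 c2@5 c3@5, authorship 1..23.
After op 3 (add_cursor(4)): buffer="blpbbk" (len 6), cursors c1@1 c4@4 c2@5 c3@5, authorship 1..23.

Answer: blpbbk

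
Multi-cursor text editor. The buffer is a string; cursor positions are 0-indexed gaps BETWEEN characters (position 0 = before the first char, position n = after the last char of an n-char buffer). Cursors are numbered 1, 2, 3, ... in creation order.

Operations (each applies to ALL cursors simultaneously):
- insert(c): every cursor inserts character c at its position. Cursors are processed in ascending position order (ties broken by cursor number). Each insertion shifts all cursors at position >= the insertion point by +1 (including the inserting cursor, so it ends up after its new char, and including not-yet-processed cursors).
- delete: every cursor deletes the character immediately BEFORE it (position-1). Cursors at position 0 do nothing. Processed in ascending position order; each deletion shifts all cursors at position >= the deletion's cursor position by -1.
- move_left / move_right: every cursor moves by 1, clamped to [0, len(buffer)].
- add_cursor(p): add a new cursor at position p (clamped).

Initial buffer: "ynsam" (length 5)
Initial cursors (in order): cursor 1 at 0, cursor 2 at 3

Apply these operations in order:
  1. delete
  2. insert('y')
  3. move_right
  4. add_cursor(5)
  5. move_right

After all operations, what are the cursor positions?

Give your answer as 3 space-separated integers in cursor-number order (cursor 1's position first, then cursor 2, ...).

Answer: 3 6 6

Derivation:
After op 1 (delete): buffer="ynam" (len 4), cursors c1@0 c2@2, authorship ....
After op 2 (insert('y')): buffer="yynyam" (len 6), cursors c1@1 c2@4, authorship 1..2..
After op 3 (move_right): buffer="yynyam" (len 6), cursors c1@2 c2@5, authorship 1..2..
After op 4 (add_cursor(5)): buffer="yynyam" (len 6), cursors c1@2 c2@5 c3@5, authorship 1..2..
After op 5 (move_right): buffer="yynyam" (len 6), cursors c1@3 c2@6 c3@6, authorship 1..2..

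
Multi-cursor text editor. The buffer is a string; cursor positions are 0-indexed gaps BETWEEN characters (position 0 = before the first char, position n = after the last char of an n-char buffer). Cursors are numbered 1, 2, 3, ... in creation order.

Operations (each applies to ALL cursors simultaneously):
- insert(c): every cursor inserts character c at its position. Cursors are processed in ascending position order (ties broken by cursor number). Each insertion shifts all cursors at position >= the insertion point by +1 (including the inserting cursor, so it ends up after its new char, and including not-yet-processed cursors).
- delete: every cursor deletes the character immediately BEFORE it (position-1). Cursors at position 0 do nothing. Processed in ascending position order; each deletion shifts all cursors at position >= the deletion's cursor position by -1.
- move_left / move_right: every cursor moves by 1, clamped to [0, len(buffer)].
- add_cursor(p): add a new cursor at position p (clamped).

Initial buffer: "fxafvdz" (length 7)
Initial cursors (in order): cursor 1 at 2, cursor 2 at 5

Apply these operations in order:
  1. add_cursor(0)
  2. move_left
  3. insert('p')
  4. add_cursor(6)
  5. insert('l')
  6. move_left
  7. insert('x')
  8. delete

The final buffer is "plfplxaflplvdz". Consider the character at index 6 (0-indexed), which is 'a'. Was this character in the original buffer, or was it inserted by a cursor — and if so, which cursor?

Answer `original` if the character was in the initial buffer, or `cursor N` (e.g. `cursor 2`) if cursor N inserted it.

Answer: original

Derivation:
After op 1 (add_cursor(0)): buffer="fxafvdz" (len 7), cursors c3@0 c1@2 c2@5, authorship .......
After op 2 (move_left): buffer="fxafvdz" (len 7), cursors c3@0 c1@1 c2@4, authorship .......
After op 3 (insert('p')): buffer="pfpxafpvdz" (len 10), cursors c3@1 c1@3 c2@7, authorship 3.1...2...
After op 4 (add_cursor(6)): buffer="pfpxafpvdz" (len 10), cursors c3@1 c1@3 c4@6 c2@7, authorship 3.1...2...
After op 5 (insert('l')): buffer="plfplxaflplvdz" (len 14), cursors c3@2 c1@5 c4@9 c2@11, authorship 33.11...422...
After op 6 (move_left): buffer="plfplxaflplvdz" (len 14), cursors c3@1 c1@4 c4@8 c2@10, authorship 33.11...422...
After op 7 (insert('x')): buffer="pxlfpxlxafxlpxlvdz" (len 18), cursors c3@2 c1@6 c4@11 c2@14, authorship 333.111...44222...
After op 8 (delete): buffer="plfplxaflplvdz" (len 14), cursors c3@1 c1@4 c4@8 c2@10, authorship 33.11...422...
Authorship (.=original, N=cursor N): 3 3 . 1 1 . . . 4 2 2 . . .
Index 6: author = original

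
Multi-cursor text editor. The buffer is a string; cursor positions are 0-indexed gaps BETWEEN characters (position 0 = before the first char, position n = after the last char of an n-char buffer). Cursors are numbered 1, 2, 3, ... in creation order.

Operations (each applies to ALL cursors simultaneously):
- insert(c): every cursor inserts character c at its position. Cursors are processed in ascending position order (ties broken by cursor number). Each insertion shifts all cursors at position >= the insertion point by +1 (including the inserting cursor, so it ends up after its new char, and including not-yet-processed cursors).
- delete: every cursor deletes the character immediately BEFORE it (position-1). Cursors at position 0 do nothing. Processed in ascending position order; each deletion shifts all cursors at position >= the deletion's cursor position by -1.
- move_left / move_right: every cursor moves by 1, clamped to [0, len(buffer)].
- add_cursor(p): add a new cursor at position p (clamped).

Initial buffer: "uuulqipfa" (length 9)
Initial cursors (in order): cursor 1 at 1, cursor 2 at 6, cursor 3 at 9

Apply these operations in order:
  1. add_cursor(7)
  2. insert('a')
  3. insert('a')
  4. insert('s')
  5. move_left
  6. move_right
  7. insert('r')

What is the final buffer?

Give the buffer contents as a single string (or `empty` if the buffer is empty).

After op 1 (add_cursor(7)): buffer="uuulqipfa" (len 9), cursors c1@1 c2@6 c4@7 c3@9, authorship .........
After op 2 (insert('a')): buffer="uauulqiapafaa" (len 13), cursors c1@2 c2@8 c4@10 c3@13, authorship .1.....2.4..3
After op 3 (insert('a')): buffer="uaauulqiaapaafaaa" (len 17), cursors c1@3 c2@10 c4@13 c3@17, authorship .11.....22.44..33
After op 4 (insert('s')): buffer="uaasuulqiaaspaasfaaas" (len 21), cursors c1@4 c2@12 c4@16 c3@21, authorship .111.....222.444..333
After op 5 (move_left): buffer="uaasuulqiaaspaasfaaas" (len 21), cursors c1@3 c2@11 c4@15 c3@20, authorship .111.....222.444..333
After op 6 (move_right): buffer="uaasuulqiaaspaasfaaas" (len 21), cursors c1@4 c2@12 c4@16 c3@21, authorship .111.....222.444..333
After op 7 (insert('r')): buffer="uaasruulqiaasrpaasrfaaasr" (len 25), cursors c1@5 c2@14 c4@19 c3@25, authorship .1111.....2222.4444..3333

Answer: uaasruulqiaasrpaasrfaaasr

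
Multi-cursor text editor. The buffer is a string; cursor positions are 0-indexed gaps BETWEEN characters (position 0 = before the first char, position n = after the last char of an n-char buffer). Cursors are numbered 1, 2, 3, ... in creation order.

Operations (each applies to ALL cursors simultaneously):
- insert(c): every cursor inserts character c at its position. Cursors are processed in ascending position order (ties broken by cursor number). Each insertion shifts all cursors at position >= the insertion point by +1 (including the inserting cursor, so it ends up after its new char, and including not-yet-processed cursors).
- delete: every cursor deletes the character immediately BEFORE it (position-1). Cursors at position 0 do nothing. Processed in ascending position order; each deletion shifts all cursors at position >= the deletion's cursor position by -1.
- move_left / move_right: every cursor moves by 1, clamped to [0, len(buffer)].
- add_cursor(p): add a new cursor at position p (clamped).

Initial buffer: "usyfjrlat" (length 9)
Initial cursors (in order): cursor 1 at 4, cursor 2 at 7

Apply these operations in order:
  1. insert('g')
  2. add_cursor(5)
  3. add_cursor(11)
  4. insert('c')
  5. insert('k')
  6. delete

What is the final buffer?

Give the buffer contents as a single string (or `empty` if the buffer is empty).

Answer: usyfgccjrlgcatc

Derivation:
After op 1 (insert('g')): buffer="usyfgjrlgat" (len 11), cursors c1@5 c2@9, authorship ....1...2..
After op 2 (add_cursor(5)): buffer="usyfgjrlgat" (len 11), cursors c1@5 c3@5 c2@9, authorship ....1...2..
After op 3 (add_cursor(11)): buffer="usyfgjrlgat" (len 11), cursors c1@5 c3@5 c2@9 c4@11, authorship ....1...2..
After op 4 (insert('c')): buffer="usyfgccjrlgcatc" (len 15), cursors c1@7 c3@7 c2@12 c4@15, authorship ....113...22..4
After op 5 (insert('k')): buffer="usyfgcckkjrlgckatck" (len 19), cursors c1@9 c3@9 c2@15 c4@19, authorship ....11313...222..44
After op 6 (delete): buffer="usyfgccjrlgcatc" (len 15), cursors c1@7 c3@7 c2@12 c4@15, authorship ....113...22..4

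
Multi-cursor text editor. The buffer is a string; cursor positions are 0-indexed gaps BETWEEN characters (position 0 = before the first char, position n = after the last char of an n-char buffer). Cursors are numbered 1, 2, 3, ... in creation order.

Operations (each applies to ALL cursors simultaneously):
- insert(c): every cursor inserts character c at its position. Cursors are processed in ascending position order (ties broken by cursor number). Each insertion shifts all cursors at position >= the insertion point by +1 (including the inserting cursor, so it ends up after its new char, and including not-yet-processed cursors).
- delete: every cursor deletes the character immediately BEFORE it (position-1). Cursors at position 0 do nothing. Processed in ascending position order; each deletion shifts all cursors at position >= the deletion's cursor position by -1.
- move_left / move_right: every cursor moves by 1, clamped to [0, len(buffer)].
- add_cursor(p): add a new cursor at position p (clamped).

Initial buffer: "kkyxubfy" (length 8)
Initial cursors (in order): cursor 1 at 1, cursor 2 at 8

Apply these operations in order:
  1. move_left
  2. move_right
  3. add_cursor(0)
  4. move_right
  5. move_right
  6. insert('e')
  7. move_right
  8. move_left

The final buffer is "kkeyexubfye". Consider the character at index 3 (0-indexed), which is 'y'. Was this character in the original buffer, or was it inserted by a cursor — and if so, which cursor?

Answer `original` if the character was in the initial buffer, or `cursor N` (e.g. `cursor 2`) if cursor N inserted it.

After op 1 (move_left): buffer="kkyxubfy" (len 8), cursors c1@0 c2@7, authorship ........
After op 2 (move_right): buffer="kkyxubfy" (len 8), cursors c1@1 c2@8, authorship ........
After op 3 (add_cursor(0)): buffer="kkyxubfy" (len 8), cursors c3@0 c1@1 c2@8, authorship ........
After op 4 (move_right): buffer="kkyxubfy" (len 8), cursors c3@1 c1@2 c2@8, authorship ........
After op 5 (move_right): buffer="kkyxubfy" (len 8), cursors c3@2 c1@3 c2@8, authorship ........
After op 6 (insert('e')): buffer="kkeyexubfye" (len 11), cursors c3@3 c1@5 c2@11, authorship ..3.1.....2
After op 7 (move_right): buffer="kkeyexubfye" (len 11), cursors c3@4 c1@6 c2@11, authorship ..3.1.....2
After op 8 (move_left): buffer="kkeyexubfye" (len 11), cursors c3@3 c1@5 c2@10, authorship ..3.1.....2
Authorship (.=original, N=cursor N): . . 3 . 1 . . . . . 2
Index 3: author = original

Answer: original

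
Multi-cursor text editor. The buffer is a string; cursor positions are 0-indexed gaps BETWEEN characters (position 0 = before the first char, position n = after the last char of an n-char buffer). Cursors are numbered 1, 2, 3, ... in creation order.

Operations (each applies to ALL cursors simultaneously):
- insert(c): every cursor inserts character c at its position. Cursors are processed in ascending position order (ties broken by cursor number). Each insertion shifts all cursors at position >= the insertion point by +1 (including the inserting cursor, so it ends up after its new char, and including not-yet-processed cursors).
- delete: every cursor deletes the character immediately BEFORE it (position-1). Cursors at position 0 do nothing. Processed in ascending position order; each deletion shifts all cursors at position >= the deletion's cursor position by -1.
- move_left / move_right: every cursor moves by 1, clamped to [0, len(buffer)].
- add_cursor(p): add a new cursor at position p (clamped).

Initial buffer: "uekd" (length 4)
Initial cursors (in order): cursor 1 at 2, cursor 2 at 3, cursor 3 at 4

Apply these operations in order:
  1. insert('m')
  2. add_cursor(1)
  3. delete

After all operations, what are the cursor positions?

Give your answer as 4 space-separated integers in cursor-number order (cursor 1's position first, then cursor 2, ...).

Answer: 1 2 3 0

Derivation:
After op 1 (insert('m')): buffer="uemkmdm" (len 7), cursors c1@3 c2@5 c3@7, authorship ..1.2.3
After op 2 (add_cursor(1)): buffer="uemkmdm" (len 7), cursors c4@1 c1@3 c2@5 c3@7, authorship ..1.2.3
After op 3 (delete): buffer="ekd" (len 3), cursors c4@0 c1@1 c2@2 c3@3, authorship ...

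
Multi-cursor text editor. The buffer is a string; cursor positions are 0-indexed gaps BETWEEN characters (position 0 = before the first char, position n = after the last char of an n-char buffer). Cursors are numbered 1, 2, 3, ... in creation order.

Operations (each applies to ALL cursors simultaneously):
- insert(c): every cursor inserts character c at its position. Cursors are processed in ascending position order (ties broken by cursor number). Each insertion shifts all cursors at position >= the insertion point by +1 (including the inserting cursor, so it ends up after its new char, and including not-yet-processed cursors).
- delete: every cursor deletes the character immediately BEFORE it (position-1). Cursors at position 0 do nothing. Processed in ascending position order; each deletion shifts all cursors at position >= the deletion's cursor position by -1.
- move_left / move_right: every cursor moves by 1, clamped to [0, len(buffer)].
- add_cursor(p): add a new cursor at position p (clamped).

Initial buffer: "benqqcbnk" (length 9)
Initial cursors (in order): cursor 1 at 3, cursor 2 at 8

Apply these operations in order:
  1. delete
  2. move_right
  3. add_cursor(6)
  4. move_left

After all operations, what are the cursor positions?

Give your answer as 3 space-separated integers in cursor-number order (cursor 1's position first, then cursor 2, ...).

Answer: 2 6 5

Derivation:
After op 1 (delete): buffer="beqqcbk" (len 7), cursors c1@2 c2@6, authorship .......
After op 2 (move_right): buffer="beqqcbk" (len 7), cursors c1@3 c2@7, authorship .......
After op 3 (add_cursor(6)): buffer="beqqcbk" (len 7), cursors c1@3 c3@6 c2@7, authorship .......
After op 4 (move_left): buffer="beqqcbk" (len 7), cursors c1@2 c3@5 c2@6, authorship .......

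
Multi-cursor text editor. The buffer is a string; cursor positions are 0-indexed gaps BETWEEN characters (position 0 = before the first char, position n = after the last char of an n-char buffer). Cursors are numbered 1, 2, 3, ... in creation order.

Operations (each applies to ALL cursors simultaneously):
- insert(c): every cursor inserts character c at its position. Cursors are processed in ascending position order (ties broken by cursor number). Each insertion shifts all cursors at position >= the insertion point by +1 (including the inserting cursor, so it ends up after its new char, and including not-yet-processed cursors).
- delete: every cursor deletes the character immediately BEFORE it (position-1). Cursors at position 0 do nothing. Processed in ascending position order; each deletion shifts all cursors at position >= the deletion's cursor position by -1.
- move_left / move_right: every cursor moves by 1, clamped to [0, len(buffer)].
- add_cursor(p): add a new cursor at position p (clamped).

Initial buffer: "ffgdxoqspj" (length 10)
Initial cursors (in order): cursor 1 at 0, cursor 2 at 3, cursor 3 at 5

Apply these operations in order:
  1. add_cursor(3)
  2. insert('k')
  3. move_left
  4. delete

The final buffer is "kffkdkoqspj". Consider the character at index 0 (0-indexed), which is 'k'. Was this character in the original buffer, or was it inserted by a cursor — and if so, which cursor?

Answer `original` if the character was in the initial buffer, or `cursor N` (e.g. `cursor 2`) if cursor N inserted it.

After op 1 (add_cursor(3)): buffer="ffgdxoqspj" (len 10), cursors c1@0 c2@3 c4@3 c3@5, authorship ..........
After op 2 (insert('k')): buffer="kffgkkdxkoqspj" (len 14), cursors c1@1 c2@6 c4@6 c3@9, authorship 1...24..3.....
After op 3 (move_left): buffer="kffgkkdxkoqspj" (len 14), cursors c1@0 c2@5 c4@5 c3@8, authorship 1...24..3.....
After op 4 (delete): buffer="kffkdkoqspj" (len 11), cursors c1@0 c2@3 c4@3 c3@5, authorship 1..4.3.....
Authorship (.=original, N=cursor N): 1 . . 4 . 3 . . . . .
Index 0: author = 1

Answer: cursor 1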